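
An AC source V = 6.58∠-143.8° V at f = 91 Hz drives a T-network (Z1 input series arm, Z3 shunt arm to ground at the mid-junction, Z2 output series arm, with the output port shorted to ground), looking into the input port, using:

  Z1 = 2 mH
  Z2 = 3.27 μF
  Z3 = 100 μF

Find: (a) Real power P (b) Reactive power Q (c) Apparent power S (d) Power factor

Step 1 — Angular frequency: ω = 2π·f = 2π·91 = 571.8 rad/s.
Step 2 — Component impedances:
  Z1: Z = jωL = j·571.8·0.002 = 0 + j1.144 Ω
  Z2: Z = 1/(jωC) = -j/(ω·C) = 0 - j534.8 Ω
  Z3: Z = 1/(jωC) = -j/(ω·C) = 0 - j17.49 Ω
Step 3 — With the output port shorted to ground, the output series arm Z2 runs from the junction to ground; the shunt arm Z3 also runs from the junction to ground. They appear in parallel: Z3 || Z2 = 0 - j16.94 Ω.
Step 4 — Series with input arm Z1: Z_in = Z1 + (Z3 || Z2) = 0 - j15.79 Ω = 15.79∠-90.0° Ω.
Step 5 — Source phasor: V = 6.58∠-143.8° V = -5.31 - j3.886 V.
Step 6 — Current: I = V / Z = 0.2461 - j0.3362 A = 0.4167∠-53.8° A.
Step 7 — Complex power: S = V·I* = 0 - j2.742 VA.
Step 8 — Real power: P = Re(S) = 0 W.
Step 9 — Reactive power: Q = Im(S) = -2.742 VAR.
Step 10 — Apparent power: |S| = 2.742 VA.
Step 11 — Power factor: PF = P/|S| = 0 (leading).

(a) P = 0 W  (b) Q = -2.742 VAR  (c) S = 2.742 VA  (d) PF = 0 (leading)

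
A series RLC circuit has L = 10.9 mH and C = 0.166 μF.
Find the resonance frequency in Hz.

Step 1 — Resonance condition Im(Z)=0 gives ω₀ = 1/√(LC).
Step 2 — ω₀ = 1/√(0.0109·1.66e-07) = 2.351e+04 rad/s.
Step 3 — f₀ = ω₀/(2π) = 3742 Hz.

f₀ = 3742 Hz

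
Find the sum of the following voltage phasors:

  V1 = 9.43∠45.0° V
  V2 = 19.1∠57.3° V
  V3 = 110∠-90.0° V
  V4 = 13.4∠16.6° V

Step 1 — Convert each phasor to rectangular form:
  V1 = 9.43·(cos(45.0°) + j·sin(45.0°)) = 6.668 + j6.668 V
  V2 = 19.1·(cos(57.3°) + j·sin(57.3°)) = 10.32 + j16.07 V
  V3 = 110·(cos(-90.0°) + j·sin(-90.0°)) = 0 - j110 V
  V4 = 13.4·(cos(16.6°) + j·sin(16.6°)) = 12.84 + j3.828 V
Step 2 — Sum components: V_total = 29.83 - j83.43 V.
Step 3 — Convert to polar: |V_total| = 88.6 V, ∠V_total = -70.3°.

V_total = 88.6∠-70.3° V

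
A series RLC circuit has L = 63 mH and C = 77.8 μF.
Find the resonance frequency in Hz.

Step 1 — Resonance condition Im(Z)=0 gives ω₀ = 1/√(LC).
Step 2 — ω₀ = 1/√(0.063·7.78e-05) = 451.7 rad/s.
Step 3 — f₀ = ω₀/(2π) = 71.89 Hz.

f₀ = 71.89 Hz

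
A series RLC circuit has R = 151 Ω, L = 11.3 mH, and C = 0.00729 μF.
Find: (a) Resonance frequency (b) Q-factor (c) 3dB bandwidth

Step 1 — Resonance condition Im(Z)=0 gives ω₀ = 1/√(LC).
Step 2 — ω₀ = 1/√(0.0113·7.29e-09) = 1.102e+05 rad/s.
Step 3 — f₀ = ω₀/(2π) = 1.754e+04 Hz.
Step 4 — Series Q: Q = ω₀L/R = 1.102e+05·0.0113/151 = 8.245.
Step 5 — 3dB bandwidth: Δω = ω₀/Q = 1.336e+04 rad/s; BW = Δω/(2π) = 2127 Hz.

(a) f₀ = 1.754e+04 Hz  (b) Q = 8.245  (c) BW = 2127 Hz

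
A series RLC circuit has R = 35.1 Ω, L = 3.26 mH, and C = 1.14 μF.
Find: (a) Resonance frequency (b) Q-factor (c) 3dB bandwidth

Step 1 — Resonance: ω₀ = 1/√(LC) = 1/√(0.00326·1.14e-06) = 1.64e+04 rad/s.
Step 2 — f₀ = ω₀/(2π) = 2611 Hz.
Step 3 — Series Q: Q = ω₀L/R = 1.64e+04·0.00326/35.1 = 1.524.
Step 4 — Bandwidth: Δω = ω₀/Q = 1.077e+04 rad/s; BW = Δω/(2π) = 1714 Hz.

(a) f₀ = 2611 Hz  (b) Q = 1.524  (c) BW = 1714 Hz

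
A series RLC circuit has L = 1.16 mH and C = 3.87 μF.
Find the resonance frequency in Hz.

Step 1 — Resonance condition Im(Z)=0 gives ω₀ = 1/√(LC).
Step 2 — ω₀ = 1/√(0.00116·3.87e-06) = 1.493e+04 rad/s.
Step 3 — f₀ = ω₀/(2π) = 2375 Hz.

f₀ = 2375 Hz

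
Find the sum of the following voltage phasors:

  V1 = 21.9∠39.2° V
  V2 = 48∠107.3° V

Step 1 — Convert each phasor to rectangular form:
  V1 = 21.9·(cos(39.2°) + j·sin(39.2°)) = 16.97 + j13.84 V
  V2 = 48·(cos(107.3°) + j·sin(107.3°)) = -14.27 + j45.83 V
Step 2 — Sum components: V_total = 2.697 + j59.67 V.
Step 3 — Convert to polar: |V_total| = 59.73 V, ∠V_total = 87.4°.

V_total = 59.73∠87.4° V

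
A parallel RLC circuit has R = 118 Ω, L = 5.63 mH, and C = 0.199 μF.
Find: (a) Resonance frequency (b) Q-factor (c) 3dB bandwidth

Step 1 — Resonance: ω₀ = 1/√(LC) = 1/√(0.00563·1.99e-07) = 2.988e+04 rad/s.
Step 2 — f₀ = ω₀/(2π) = 4755 Hz.
Step 3 — Parallel Q: Q = R/(ω₀L) = 118/(2.988e+04·0.00563) = 0.7015.
Step 4 — Bandwidth: Δω = ω₀/Q = 4.259e+04 rad/s; BW = Δω/(2π) = 6778 Hz.

(a) f₀ = 4755 Hz  (b) Q = 0.7015  (c) BW = 6778 Hz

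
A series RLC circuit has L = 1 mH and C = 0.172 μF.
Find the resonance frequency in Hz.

Step 1 — Resonance condition Im(Z)=0 gives ω₀ = 1/√(LC).
Step 2 — ω₀ = 1/√(0.001·1.72e-07) = 7.625e+04 rad/s.
Step 3 — f₀ = ω₀/(2π) = 1.214e+04 Hz.

f₀ = 1.214e+04 Hz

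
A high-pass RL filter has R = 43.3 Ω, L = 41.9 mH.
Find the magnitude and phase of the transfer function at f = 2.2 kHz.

Step 1 — Angular frequency: ω = 2π·2200 = 1.382e+04 rad/s.
Step 2 — Transfer function: H(jω) = jωL/(R + jωL).
Step 3 — Numerator jωL = j·579.2; denominator R + jωL = 43.3 + j579.2.
Step 4 — H = 0.9944 + j0.07434.
Step 5 — Magnitude: |H| = 0.9972 (-0.0 dB); phase: φ = 4.3°.

|H| = 0.9972 (-0.0 dB), φ = 4.3°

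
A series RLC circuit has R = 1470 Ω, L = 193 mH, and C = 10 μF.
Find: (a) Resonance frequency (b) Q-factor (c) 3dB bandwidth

Step 1 — Resonance condition Im(Z)=0 gives ω₀ = 1/√(LC).
Step 2 — ω₀ = 1/√(0.193·1e-05) = 719.8 rad/s.
Step 3 — f₀ = ω₀/(2π) = 114.6 Hz.
Step 4 — Series Q: Q = ω₀L/R = 719.8·0.193/1470 = 0.09451.
Step 5 — 3dB bandwidth: Δω = ω₀/Q = 7617 rad/s; BW = Δω/(2π) = 1212 Hz.

(a) f₀ = 114.6 Hz  (b) Q = 0.09451  (c) BW = 1212 Hz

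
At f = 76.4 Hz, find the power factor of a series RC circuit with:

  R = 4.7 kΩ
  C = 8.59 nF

Step 1 — Angular frequency: ω = 2π·f = 2π·76.4 = 480 rad/s.
Step 2 — Component impedances:
  R: Z = R = 4700 Ω
  C: Z = 1/(jωC) = -j/(ω·C) = 0 - j2.425e+05 Ω
Step 3 — Series combination: Z_total = R + C = 4700 - j2.425e+05 Ω = 2.426e+05∠-88.9° Ω.
Step 4 — Power factor: PF = cos(φ) = Re(Z)/|Z| = 4700/2.4256e+05 = 0.01938.
Step 5 — Type: Im(Z) = -2.425e+05 ⇒ leading (phase φ = -88.9°).

PF = 0.01938 (leading, φ = -88.9°)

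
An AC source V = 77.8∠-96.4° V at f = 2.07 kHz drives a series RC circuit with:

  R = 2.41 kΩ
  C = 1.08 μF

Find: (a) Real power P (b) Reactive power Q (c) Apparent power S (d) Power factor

Step 1 — Angular frequency: ω = 2π·f = 2π·2070 = 1.301e+04 rad/s.
Step 2 — Component impedances:
  R: Z = R = 2410 Ω
  C: Z = 1/(jωC) = -j/(ω·C) = 0 - j71.19 Ω
Step 3 — Series combination: Z_total = R + C = 2410 - j71.19 Ω = 2411∠-1.7° Ω.
Step 4 — Source phasor: V = 77.8∠-96.4° V = -8.672 - j77.32 V.
Step 5 — Current: I = V / Z = -0.002648 - j0.03216 A = 0.03227∠-94.7° A.
Step 6 — Complex power: S = V·I* = 2.509 - j0.07413 VA.
Step 7 — Real power: P = Re(S) = 2.509 W.
Step 8 — Reactive power: Q = Im(S) = -0.07413 VAR.
Step 9 — Apparent power: |S| = 2.51 VA.
Step 10 — Power factor: PF = P/|S| = 0.9996 (leading).

(a) P = 2.509 W  (b) Q = -0.07413 VAR  (c) S = 2.51 VA  (d) PF = 0.9996 (leading)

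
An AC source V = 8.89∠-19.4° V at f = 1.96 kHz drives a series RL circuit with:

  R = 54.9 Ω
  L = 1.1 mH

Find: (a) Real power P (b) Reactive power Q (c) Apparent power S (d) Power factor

Step 1 — Angular frequency: ω = 2π·f = 2π·1960 = 1.232e+04 rad/s.
Step 2 — Component impedances:
  R: Z = R = 54.9 Ω
  L: Z = jωL = j·1.232e+04·0.0011 = 0 + j13.55 Ω
Step 3 — Series combination: Z_total = R + L = 54.9 + j13.55 Ω = 56.55∠13.9° Ω.
Step 4 — Source phasor: V = 8.89∠-19.4° V = 8.385 - j2.953 V.
Step 5 — Current: I = V / Z = 0.1315 - j0.08623 A = 0.1572∠-33.3° A.
Step 6 — Complex power: S = V·I* = 1.357 + j0.3348 VA.
Step 7 — Real power: P = Re(S) = 1.357 W.
Step 8 — Reactive power: Q = Im(S) = 0.3348 VAR.
Step 9 — Apparent power: |S| = 1.398 VA.
Step 10 — Power factor: PF = P/|S| = 0.9709 (lagging).

(a) P = 1.357 W  (b) Q = 0.3348 VAR  (c) S = 1.398 VA  (d) PF = 0.9709 (lagging)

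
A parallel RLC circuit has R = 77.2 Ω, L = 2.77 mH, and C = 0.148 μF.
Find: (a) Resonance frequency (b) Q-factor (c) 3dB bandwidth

Step 1 — Resonance: ω₀ = 1/√(LC) = 1/√(0.00277·1.48e-07) = 4.939e+04 rad/s.
Step 2 — f₀ = ω₀/(2π) = 7860 Hz.
Step 3 — Parallel Q: Q = R/(ω₀L) = 77.2/(4.939e+04·0.00277) = 0.5643.
Step 4 — Bandwidth: Δω = ω₀/Q = 8.752e+04 rad/s; BW = Δω/(2π) = 1.393e+04 Hz.

(a) f₀ = 7860 Hz  (b) Q = 0.5643  (c) BW = 1.393e+04 Hz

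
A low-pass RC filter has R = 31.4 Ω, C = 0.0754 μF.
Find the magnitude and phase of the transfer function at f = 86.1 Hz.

Step 1 — Angular frequency: ω = 2π·86.1 = 541 rad/s.
Step 2 — Transfer function: H(jω) = 1/(1 + jωRC).
Step 3 — Denominator: 1 + jωRC = 1 + j·541·31.4·7.54e-08 = 1 + j0.001281.
Step 4 — H = 1 - j0.001281.
Step 5 — Magnitude: |H| = 1 (-0.0 dB); phase: φ = -0.1°.

|H| = 1 (-0.0 dB), φ = -0.1°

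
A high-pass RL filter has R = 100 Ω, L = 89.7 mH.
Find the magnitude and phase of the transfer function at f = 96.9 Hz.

Step 1 — Angular frequency: ω = 2π·96.9 = 608.8 rad/s.
Step 2 — Transfer function: H(jω) = jωL/(R + jωL).
Step 3 — Numerator jωL = j·54.61; denominator R + jωL = 100 + j54.61.
Step 4 — H = 0.2297 + j0.4207.
Step 5 — Magnitude: |H| = 0.4793 (-6.4 dB); phase: φ = 61.4°.

|H| = 0.4793 (-6.4 dB), φ = 61.4°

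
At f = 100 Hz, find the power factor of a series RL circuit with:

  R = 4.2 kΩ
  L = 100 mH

Step 1 — Angular frequency: ω = 2π·f = 2π·100 = 628.3 rad/s.
Step 2 — Component impedances:
  R: Z = R = 4200 Ω
  L: Z = jωL = j·628.3·0.1 = 0 + j62.83 Ω
Step 3 — Series combination: Z_total = R + L = 4200 + j62.83 Ω = 4200∠0.9° Ω.
Step 4 — Power factor: PF = cos(φ) = Re(Z)/|Z| = 4200/4200.5 = 0.9999.
Step 5 — Type: Im(Z) = 62.83 ⇒ lagging (phase φ = 0.9°).

PF = 0.9999 (lagging, φ = 0.9°)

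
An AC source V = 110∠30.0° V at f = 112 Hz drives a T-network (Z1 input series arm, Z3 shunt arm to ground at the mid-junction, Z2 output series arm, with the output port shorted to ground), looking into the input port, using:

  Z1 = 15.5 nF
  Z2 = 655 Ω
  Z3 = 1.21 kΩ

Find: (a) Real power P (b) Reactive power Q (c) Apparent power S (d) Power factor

Step 1 — Angular frequency: ω = 2π·f = 2π·112 = 703.7 rad/s.
Step 2 — Component impedances:
  Z1: Z = 1/(jωC) = -j/(ω·C) = 0 - j9.168e+04 Ω
  Z2: Z = R = 655 Ω
  Z3: Z = R = 1210 Ω
Step 3 — With the output port shorted to ground, the output series arm Z2 runs from the junction to ground; the shunt arm Z3 also runs from the junction to ground. They appear in parallel: Z3 || Z2 = 425 Ω.
Step 4 — Series with input arm Z1: Z_in = Z1 + (Z3 || Z2) = 425 - j9.168e+04 Ω = 9.168e+04∠-89.7° Ω.
Step 5 — Source phasor: V = 110∠30.0° V = 95.26 + j55 V.
Step 6 — Current: I = V / Z = -0.0005951 + j0.001042 A = 0.0012∠119.7° A.
Step 7 — Complex power: S = V·I* = 0.0006118 - j0.132 VA.
Step 8 — Real power: P = Re(S) = 0.0006118 W.
Step 9 — Reactive power: Q = Im(S) = -0.132 VAR.
Step 10 — Apparent power: |S| = 0.132 VA.
Step 11 — Power factor: PF = P/|S| = 0.004635 (leading).

(a) P = 0.0006118 W  (b) Q = -0.132 VAR  (c) S = 0.132 VA  (d) PF = 0.004635 (leading)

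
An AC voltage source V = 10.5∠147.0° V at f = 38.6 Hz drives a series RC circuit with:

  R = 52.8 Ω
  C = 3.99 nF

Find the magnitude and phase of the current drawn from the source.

Step 1 — Angular frequency: ω = 2π·f = 2π·38.6 = 242.5 rad/s.
Step 2 — Component impedances:
  R: Z = R = 52.8 Ω
  C: Z = 1/(jωC) = -j/(ω·C) = 0 - j1.033e+06 Ω
Step 3 — Series combination: Z_total = R + C = 52.8 - j1.033e+06 Ω = 1.033e+06∠-90.0° Ω.
Step 4 — Source phasor: V = 10.5∠147.0° V = -8.806 + j5.719 V.
Step 5 — Ohm's law: I = V / Z_total = (-8.806 + j5.719) / (52.8 - j1.033e+06) = -5.534e-06 - j8.521e-06 A.
Step 6 — Convert to polar: |I| = 1.016e-05 A, ∠I = -123.0°.

I = 1.016e-05∠-123.0° A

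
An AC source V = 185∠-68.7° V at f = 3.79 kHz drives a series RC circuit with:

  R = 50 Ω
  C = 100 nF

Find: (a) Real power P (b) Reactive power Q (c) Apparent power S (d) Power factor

Step 1 — Angular frequency: ω = 2π·f = 2π·3790 = 2.381e+04 rad/s.
Step 2 — Component impedances:
  R: Z = R = 50 Ω
  C: Z = 1/(jωC) = -j/(ω·C) = 0 - j419.9 Ω
Step 3 — Series combination: Z_total = R + C = 50 - j419.9 Ω = 422.9∠-83.2° Ω.
Step 4 — Source phasor: V = 185∠-68.7° V = 67.2 - j172.4 V.
Step 5 — Current: I = V / Z = 0.4235 + j0.1096 A = 0.4375∠14.5° A.
Step 6 — Complex power: S = V·I* = 9.568 - j80.36 VA.
Step 7 — Real power: P = Re(S) = 9.568 W.
Step 8 — Reactive power: Q = Im(S) = -80.36 VAR.
Step 9 — Apparent power: |S| = 80.93 VA.
Step 10 — Power factor: PF = P/|S| = 0.1182 (leading).

(a) P = 9.568 W  (b) Q = -80.36 VAR  (c) S = 80.93 VA  (d) PF = 0.1182 (leading)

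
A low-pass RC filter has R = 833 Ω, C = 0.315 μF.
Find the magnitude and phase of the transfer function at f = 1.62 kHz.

Step 1 — Angular frequency: ω = 2π·1620 = 1.018e+04 rad/s.
Step 2 — Transfer function: H(jω) = 1/(1 + jωRC).
Step 3 — Denominator: 1 + jωRC = 1 + j·1.018e+04·833·3.15e-07 = 1 + j2.671.
Step 4 — H = 0.1229 - j0.3284.
Step 5 — Magnitude: |H| = 0.3506 (-9.1 dB); phase: φ = -69.5°.

|H| = 0.3506 (-9.1 dB), φ = -69.5°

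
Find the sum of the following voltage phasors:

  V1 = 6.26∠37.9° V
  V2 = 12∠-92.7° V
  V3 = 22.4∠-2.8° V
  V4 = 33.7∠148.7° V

Step 1 — Convert each phasor to rectangular form:
  V1 = 6.26·(cos(37.9°) + j·sin(37.9°)) = 4.94 + j3.845 V
  V2 = 12·(cos(-92.7°) + j·sin(-92.7°)) = -0.5653 - j11.99 V
  V3 = 22.4·(cos(-2.8°) + j·sin(-2.8°)) = 22.37 - j1.094 V
  V4 = 33.7·(cos(148.7°) + j·sin(148.7°)) = -28.8 + j17.51 V
Step 2 — Sum components: V_total = -2.048 + j8.272 V.
Step 3 — Convert to polar: |V_total| = 8.522 V, ∠V_total = 103.9°.

V_total = 8.522∠103.9° V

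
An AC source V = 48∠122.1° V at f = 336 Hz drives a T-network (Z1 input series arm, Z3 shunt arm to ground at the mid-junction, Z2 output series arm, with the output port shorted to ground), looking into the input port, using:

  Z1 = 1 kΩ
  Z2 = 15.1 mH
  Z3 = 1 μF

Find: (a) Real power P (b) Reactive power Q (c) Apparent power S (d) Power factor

Step 1 — Angular frequency: ω = 2π·f = 2π·336 = 2111 rad/s.
Step 2 — Component impedances:
  Z1: Z = R = 1000 Ω
  Z2: Z = jωL = j·2111·0.0151 = 0 + j31.88 Ω
  Z3: Z = 1/(jωC) = -j/(ω·C) = 0 - j473.7 Ω
Step 3 — With the output port shorted to ground, the output series arm Z2 runs from the junction to ground; the shunt arm Z3 also runs from the junction to ground. They appear in parallel: Z3 || Z2 = 0 + j34.18 Ω.
Step 4 — Series with input arm Z1: Z_in = Z1 + (Z3 || Z2) = 1000 + j34.18 Ω = 1001∠2.0° Ω.
Step 5 — Source phasor: V = 48∠122.1° V = -25.51 + j40.66 V.
Step 6 — Current: I = V / Z = -0.02409 + j0.04149 A = 0.04797∠120.1° A.
Step 7 — Complex power: S = V·I* = 2.301 + j0.07866 VA.
Step 8 — Real power: P = Re(S) = 2.301 W.
Step 9 — Reactive power: Q = Im(S) = 0.07866 VAR.
Step 10 — Apparent power: |S| = 2.303 VA.
Step 11 — Power factor: PF = P/|S| = 0.9994 (lagging).

(a) P = 2.301 W  (b) Q = 0.07866 VAR  (c) S = 2.303 VA  (d) PF = 0.9994 (lagging)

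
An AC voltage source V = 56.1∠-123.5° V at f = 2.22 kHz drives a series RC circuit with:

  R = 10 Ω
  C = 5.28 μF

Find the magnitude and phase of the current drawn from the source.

Step 1 — Angular frequency: ω = 2π·f = 2π·2220 = 1.395e+04 rad/s.
Step 2 — Component impedances:
  R: Z = R = 10 Ω
  C: Z = 1/(jωC) = -j/(ω·C) = 0 - j13.58 Ω
Step 3 — Series combination: Z_total = R + C = 10 - j13.58 Ω = 16.86∠-53.6° Ω.
Step 4 — Source phasor: V = 56.1∠-123.5° V = -30.96 - j46.78 V.
Step 5 — Ohm's law: I = V / Z_total = (-30.96 - j46.78) / (10 - j13.58) = 1.145 - j3.124 A.
Step 6 — Convert to polar: |I| = 3.327 A, ∠I = -69.9°.

I = 3.327∠-69.9° A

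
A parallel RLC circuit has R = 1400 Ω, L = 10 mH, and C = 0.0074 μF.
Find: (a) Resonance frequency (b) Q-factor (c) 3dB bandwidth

Step 1 — Resonance: ω₀ = 1/√(LC) = 1/√(0.01·7.4e-09) = 1.162e+05 rad/s.
Step 2 — f₀ = ω₀/(2π) = 1.85e+04 Hz.
Step 3 — Parallel Q: Q = R/(ω₀L) = 1400/(1.162e+05·0.01) = 1.204.
Step 4 — Bandwidth: Δω = ω₀/Q = 9.653e+04 rad/s; BW = Δω/(2π) = 1.536e+04 Hz.

(a) f₀ = 1.85e+04 Hz  (b) Q = 1.204  (c) BW = 1.536e+04 Hz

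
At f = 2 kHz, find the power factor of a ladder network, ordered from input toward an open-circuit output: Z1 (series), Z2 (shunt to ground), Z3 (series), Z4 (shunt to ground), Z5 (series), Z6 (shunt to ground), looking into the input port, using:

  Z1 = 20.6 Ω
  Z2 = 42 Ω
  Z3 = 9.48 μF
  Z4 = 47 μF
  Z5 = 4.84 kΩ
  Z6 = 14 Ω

Step 1 — Angular frequency: ω = 2π·f = 2π·2000 = 1.257e+04 rad/s.
Step 2 — Component impedances:
  Z1: Z = R = 20.6 Ω
  Z2: Z = R = 42 Ω
  Z3: Z = 1/(jωC) = -j/(ω·C) = 0 - j8.394 Ω
  Z4: Z = 1/(jωC) = -j/(ω·C) = 0 - j1.693 Ω
  Z5: Z = R = 4840 Ω
  Z6: Z = R = 14 Ω
Step 3 — Ladder network (open output): work backward from the far end, alternating series and parallel combinations. Z_in = 22.89 - j9.537 Ω = 24.8∠-22.6° Ω.
Step 4 — Power factor: PF = cos(φ) = Re(Z)/|Z| = 22.891/24.798 = 0.9231.
Step 5 — Type: Im(Z) = -9.537 ⇒ leading (phase φ = -22.6°).

PF = 0.9231 (leading, φ = -22.6°)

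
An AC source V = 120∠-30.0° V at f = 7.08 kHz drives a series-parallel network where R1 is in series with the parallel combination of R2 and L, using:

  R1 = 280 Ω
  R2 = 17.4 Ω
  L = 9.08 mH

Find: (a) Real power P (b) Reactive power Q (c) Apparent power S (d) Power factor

Step 1 — Angular frequency: ω = 2π·f = 2π·7080 = 4.448e+04 rad/s.
Step 2 — Component impedances:
  R1: Z = R = 280 Ω
  R2: Z = R = 17.4 Ω
  L: Z = jωL = j·4.448e+04·0.00908 = 0 + j403.9 Ω
Step 3 — Parallel branch: R2 || L = 1/(1/R2 + 1/L) = 17.37 + j0.7482 Ω.
Step 4 — Series with R1: Z_total = R1 + (R2 || L) = 297.4 + j0.7482 Ω = 297.4∠0.1° Ω.
Step 5 — Source phasor: V = 120∠-30.0° V = 103.9 - j60 V.
Step 6 — Current: I = V / Z = 0.349 - j0.2026 A = 0.4035∠-30.1° A.
Step 7 — Complex power: S = V·I* = 48.42 + j0.1218 VA.
Step 8 — Real power: P = Re(S) = 48.42 W.
Step 9 — Reactive power: Q = Im(S) = 0.1218 VAR.
Step 10 — Apparent power: |S| = 48.42 VA.
Step 11 — Power factor: PF = P/|S| = 1 (lagging).

(a) P = 48.42 W  (b) Q = 0.1218 VAR  (c) S = 48.42 VA  (d) PF = 1 (lagging)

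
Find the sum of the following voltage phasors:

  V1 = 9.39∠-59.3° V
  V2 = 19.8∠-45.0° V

Step 1 — Convert each phasor to rectangular form:
  V1 = 9.39·(cos(-59.3°) + j·sin(-59.3°)) = 4.794 - j8.074 V
  V2 = 19.8·(cos(-45.0°) + j·sin(-45.0°)) = 14 - j14 V
Step 2 — Sum components: V_total = 18.79 - j22.07 V.
Step 3 — Convert to polar: |V_total| = 28.99 V, ∠V_total = -49.6°.

V_total = 28.99∠-49.6° V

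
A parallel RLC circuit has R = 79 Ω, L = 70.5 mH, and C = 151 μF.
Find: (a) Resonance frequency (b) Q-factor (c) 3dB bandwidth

Step 1 — Resonance: ω₀ = 1/√(LC) = 1/√(0.0705·0.000151) = 306.5 rad/s.
Step 2 — f₀ = ω₀/(2π) = 48.78 Hz.
Step 3 — Parallel Q: Q = R/(ω₀L) = 79/(306.5·0.0705) = 3.656.
Step 4 — Bandwidth: Δω = ω₀/Q = 83.83 rad/s; BW = Δω/(2π) = 13.34 Hz.

(a) f₀ = 48.78 Hz  (b) Q = 3.656  (c) BW = 13.34 Hz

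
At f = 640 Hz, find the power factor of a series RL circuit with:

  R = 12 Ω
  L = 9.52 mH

Step 1 — Angular frequency: ω = 2π·f = 2π·640 = 4021 rad/s.
Step 2 — Component impedances:
  R: Z = R = 12 Ω
  L: Z = jωL = j·4021·0.00952 = 0 + j38.28 Ω
Step 3 — Series combination: Z_total = R + L = 12 + j38.28 Ω = 40.12∠72.6° Ω.
Step 4 — Power factor: PF = cos(φ) = Re(Z)/|Z| = 12/40.12 = 0.2991.
Step 5 — Type: Im(Z) = 38.28 ⇒ lagging (phase φ = 72.6°).

PF = 0.2991 (lagging, φ = 72.6°)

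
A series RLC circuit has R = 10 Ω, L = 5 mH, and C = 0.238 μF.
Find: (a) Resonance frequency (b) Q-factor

Step 1 — Resonance condition Im(Z)=0 gives ω₀ = 1/√(LC).
Step 2 — ω₀ = 1/√(0.005·2.38e-07) = 2.899e+04 rad/s.
Step 3 — f₀ = ω₀/(2π) = 4614 Hz.
Step 4 — Series Q: Q = ω₀L/R = 2.899e+04·0.005/10 = 14.49.

(a) f₀ = 4614 Hz  (b) Q = 14.49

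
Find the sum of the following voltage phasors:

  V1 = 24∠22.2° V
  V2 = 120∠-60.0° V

Step 1 — Convert each phasor to rectangular form:
  V1 = 24·(cos(22.2°) + j·sin(22.2°)) = 22.22 + j9.068 V
  V2 = 120·(cos(-60.0°) + j·sin(-60.0°)) = 60 - j103.9 V
Step 2 — Sum components: V_total = 82.22 - j94.85 V.
Step 3 — Convert to polar: |V_total| = 125.5 V, ∠V_total = -49.1°.

V_total = 125.5∠-49.1° V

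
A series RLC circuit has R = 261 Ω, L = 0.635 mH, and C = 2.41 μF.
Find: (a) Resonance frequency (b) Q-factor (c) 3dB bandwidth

Step 1 — Resonance: ω₀ = 1/√(LC) = 1/√(0.000635·2.41e-06) = 2.556e+04 rad/s.
Step 2 — f₀ = ω₀/(2π) = 4068 Hz.
Step 3 — Series Q: Q = ω₀L/R = 2.556e+04·0.000635/261 = 0.06219.
Step 4 — Bandwidth: Δω = ω₀/Q = 4.11e+05 rad/s; BW = Δω/(2π) = 6.542e+04 Hz.

(a) f₀ = 4068 Hz  (b) Q = 0.06219  (c) BW = 6.542e+04 Hz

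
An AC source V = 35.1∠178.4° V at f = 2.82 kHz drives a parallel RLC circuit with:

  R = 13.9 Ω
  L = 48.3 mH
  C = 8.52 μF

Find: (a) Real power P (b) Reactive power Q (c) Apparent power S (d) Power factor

Step 1 — Angular frequency: ω = 2π·f = 2π·2820 = 1.772e+04 rad/s.
Step 2 — Component impedances:
  R: Z = R = 13.9 Ω
  L: Z = jωL = j·1.772e+04·0.0483 = 0 + j855.8 Ω
  C: Z = 1/(jωC) = -j/(ω·C) = 0 - j6.624 Ω
Step 3 — Parallel combination: 1/Z_total = 1/R + 1/L + 1/C; Z_total = 2.605 - j5.425 Ω = 6.018∠-64.3° Ω.
Step 4 — Source phasor: V = 35.1∠178.4° V = -35.09 + j0.98 V.
Step 5 — Current: I = V / Z = -2.671 - j5.185 A = 5.833∠-117.3° A.
Step 6 — Complex power: S = V·I* = 88.63 - j184.5 VA.
Step 7 — Real power: P = Re(S) = 88.63 W.
Step 8 — Reactive power: Q = Im(S) = -184.5 VAR.
Step 9 — Apparent power: |S| = 204.7 VA.
Step 10 — Power factor: PF = P/|S| = 0.4329 (leading).

(a) P = 88.63 W  (b) Q = -184.5 VAR  (c) S = 204.7 VA  (d) PF = 0.4329 (leading)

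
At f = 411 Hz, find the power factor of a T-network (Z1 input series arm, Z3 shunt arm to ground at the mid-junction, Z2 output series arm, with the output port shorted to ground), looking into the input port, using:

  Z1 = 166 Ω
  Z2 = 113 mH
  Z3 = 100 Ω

Step 1 — Angular frequency: ω = 2π·f = 2π·411 = 2582 rad/s.
Step 2 — Component impedances:
  Z1: Z = R = 166 Ω
  Z2: Z = jωL = j·2582·0.113 = 0 + j291.8 Ω
  Z3: Z = R = 100 Ω
Step 3 — With the output port shorted to ground, the output series arm Z2 runs from the junction to ground; the shunt arm Z3 also runs from the junction to ground. They appear in parallel: Z3 || Z2 = 89.49 + j30.67 Ω.
Step 4 — Series with input arm Z1: Z_in = Z1 + (Z3 || Z2) = 255.5 + j30.67 Ω = 257.3∠6.8° Ω.
Step 5 — Power factor: PF = cos(φ) = Re(Z)/|Z| = 255.49/257.32 = 0.9929.
Step 6 — Type: Im(Z) = 30.67 ⇒ lagging (phase φ = 6.8°).

PF = 0.9929 (lagging, φ = 6.8°)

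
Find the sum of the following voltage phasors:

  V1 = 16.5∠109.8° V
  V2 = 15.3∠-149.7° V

Step 1 — Convert each phasor to rectangular form:
  V1 = 16.5·(cos(109.8°) + j·sin(109.8°)) = -5.589 + j15.52 V
  V2 = 15.3·(cos(-149.7°) + j·sin(-149.7°)) = -13.21 - j7.719 V
Step 2 — Sum components: V_total = -18.8 + j7.805 V.
Step 3 — Convert to polar: |V_total| = 20.36 V, ∠V_total = 157.5°.

V_total = 20.36∠157.5° V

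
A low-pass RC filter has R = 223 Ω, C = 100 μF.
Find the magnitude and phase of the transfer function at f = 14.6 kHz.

Step 1 — Angular frequency: ω = 2π·1.46e+04 = 9.173e+04 rad/s.
Step 2 — Transfer function: H(jω) = 1/(1 + jωRC).
Step 3 — Denominator: 1 + jωRC = 1 + j·9.173e+04·223·0.0001 = 1 + j2046.
Step 4 — H = 2.39e-07 - j0.0004888.
Step 5 — Magnitude: |H| = 0.0004888 (-66.2 dB); phase: φ = -90.0°.

|H| = 0.0004888 (-66.2 dB), φ = -90.0°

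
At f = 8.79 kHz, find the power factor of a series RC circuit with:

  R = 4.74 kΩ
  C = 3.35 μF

Step 1 — Angular frequency: ω = 2π·f = 2π·8790 = 5.523e+04 rad/s.
Step 2 — Component impedances:
  R: Z = R = 4740 Ω
  C: Z = 1/(jωC) = -j/(ω·C) = 0 - j5.405 Ω
Step 3 — Series combination: Z_total = R + C = 4740 - j5.405 Ω = 4740∠-0.1° Ω.
Step 4 — Power factor: PF = cos(φ) = Re(Z)/|Z| = 4740/4740 = 1.
Step 5 — Type: Im(Z) = -5.405 ⇒ leading (phase φ = -0.1°).

PF = 1 (leading, φ = -0.1°)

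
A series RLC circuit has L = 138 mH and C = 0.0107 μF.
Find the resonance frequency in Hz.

Step 1 — Resonance condition Im(Z)=0 gives ω₀ = 1/√(LC).
Step 2 — ω₀ = 1/√(0.138·1.07e-08) = 2.602e+04 rad/s.
Step 3 — f₀ = ω₀/(2π) = 4142 Hz.

f₀ = 4142 Hz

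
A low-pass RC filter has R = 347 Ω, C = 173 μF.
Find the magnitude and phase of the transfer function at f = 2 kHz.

Step 1 — Angular frequency: ω = 2π·2000 = 1.257e+04 rad/s.
Step 2 — Transfer function: H(jω) = 1/(1 + jωRC).
Step 3 — Denominator: 1 + jωRC = 1 + j·1.257e+04·347·0.000173 = 1 + j754.4.
Step 4 — H = 1.757e-06 - j0.001326.
Step 5 — Magnitude: |H| = 0.001326 (-57.6 dB); phase: φ = -89.9°.

|H| = 0.001326 (-57.6 dB), φ = -89.9°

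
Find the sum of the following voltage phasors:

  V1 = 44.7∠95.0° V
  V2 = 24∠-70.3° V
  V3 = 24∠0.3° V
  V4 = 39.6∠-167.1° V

Step 1 — Convert each phasor to rectangular form:
  V1 = 44.7·(cos(95.0°) + j·sin(95.0°)) = -3.896 + j44.53 V
  V2 = 24·(cos(-70.3°) + j·sin(-70.3°)) = 8.09 - j22.6 V
  V3 = 24·(cos(0.3°) + j·sin(0.3°)) = 24 + j0.1257 V
  V4 = 39.6·(cos(-167.1°) + j·sin(-167.1°)) = -38.6 - j8.841 V
Step 2 — Sum components: V_total = -10.41 + j13.22 V.
Step 3 — Convert to polar: |V_total| = 16.82 V, ∠V_total = 128.2°.

V_total = 16.82∠128.2° V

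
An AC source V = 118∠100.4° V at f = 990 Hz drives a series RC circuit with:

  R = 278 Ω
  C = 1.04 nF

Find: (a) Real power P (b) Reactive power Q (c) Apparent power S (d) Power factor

Step 1 — Angular frequency: ω = 2π·f = 2π·990 = 6220 rad/s.
Step 2 — Component impedances:
  R: Z = R = 278 Ω
  C: Z = 1/(jωC) = -j/(ω·C) = 0 - j1.546e+05 Ω
Step 3 — Series combination: Z_total = R + C = 278 - j1.546e+05 Ω = 1.546e+05∠-89.9° Ω.
Step 4 — Source phasor: V = 118∠100.4° V = -21.3 + j116.1 V.
Step 5 — Current: I = V / Z = -0.0007511 - j0.0001365 A = 0.0007634∠-169.7° A.
Step 6 — Complex power: S = V·I* = 0.000162 - j0.09008 VA.
Step 7 — Real power: P = Re(S) = 0.000162 W.
Step 8 — Reactive power: Q = Im(S) = -0.09008 VAR.
Step 9 — Apparent power: |S| = 0.09008 VA.
Step 10 — Power factor: PF = P/|S| = 0.001798 (leading).

(a) P = 0.000162 W  (b) Q = -0.09008 VAR  (c) S = 0.09008 VA  (d) PF = 0.001798 (leading)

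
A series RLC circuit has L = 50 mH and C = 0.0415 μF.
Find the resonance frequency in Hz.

Step 1 — Resonance condition Im(Z)=0 gives ω₀ = 1/√(LC).
Step 2 — ω₀ = 1/√(0.05·4.15e-08) = 2.195e+04 rad/s.
Step 3 — f₀ = ω₀/(2π) = 3494 Hz.

f₀ = 3494 Hz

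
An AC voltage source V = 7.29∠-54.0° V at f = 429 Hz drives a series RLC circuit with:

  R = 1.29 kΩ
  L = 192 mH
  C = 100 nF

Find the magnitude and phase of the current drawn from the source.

Step 1 — Angular frequency: ω = 2π·f = 2π·429 = 2695 rad/s.
Step 2 — Component impedances:
  R: Z = R = 1290 Ω
  L: Z = jωL = j·2695·0.192 = 0 + j517.5 Ω
  C: Z = 1/(jωC) = -j/(ω·C) = 0 - j3710 Ω
Step 3 — Series combination: Z_total = R + L + C = 1290 - j3192 Ω = 3443∠-68.0° Ω.
Step 4 — Source phasor: V = 7.29∠-54.0° V = 4.285 - j5.898 V.
Step 5 — Ohm's law: I = V / Z_total = (4.285 - j5.898) / (1290 - j3192) = 0.002054 + j0.0005121 A.
Step 6 — Convert to polar: |I| = 0.002117 A, ∠I = 14.0°.

I = 0.002117∠14.0° A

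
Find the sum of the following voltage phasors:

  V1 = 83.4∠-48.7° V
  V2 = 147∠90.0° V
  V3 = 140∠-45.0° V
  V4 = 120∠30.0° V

Step 1 — Convert each phasor to rectangular form:
  V1 = 83.4·(cos(-48.7°) + j·sin(-48.7°)) = 55.04 - j62.66 V
  V2 = 147·(cos(90.0°) + j·sin(90.0°)) = 0 + j147 V
  V3 = 140·(cos(-45.0°) + j·sin(-45.0°)) = 98.99 - j98.99 V
  V4 = 120·(cos(30.0°) + j·sin(30.0°)) = 103.9 + j60 V
Step 2 — Sum components: V_total = 258 + j45.35 V.
Step 3 — Convert to polar: |V_total| = 261.9 V, ∠V_total = 10.0°.

V_total = 261.9∠10.0° V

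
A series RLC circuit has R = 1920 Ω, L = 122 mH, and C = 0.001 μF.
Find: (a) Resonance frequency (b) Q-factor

Step 1 — Resonance condition Im(Z)=0 gives ω₀ = 1/√(LC).
Step 2 — ω₀ = 1/√(0.122·1e-09) = 9.054e+04 rad/s.
Step 3 — f₀ = ω₀/(2π) = 1.441e+04 Hz.
Step 4 — Series Q: Q = ω₀L/R = 9.054e+04·0.122/1920 = 5.753.

(a) f₀ = 1.441e+04 Hz  (b) Q = 5.753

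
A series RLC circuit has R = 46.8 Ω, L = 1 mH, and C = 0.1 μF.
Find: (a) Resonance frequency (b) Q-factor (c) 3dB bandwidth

Step 1 — Resonance condition Im(Z)=0 gives ω₀ = 1/√(LC).
Step 2 — ω₀ = 1/√(0.001·1e-07) = 1e+05 rad/s.
Step 3 — f₀ = ω₀/(2π) = 1.592e+04 Hz.
Step 4 — Series Q: Q = ω₀L/R = 1e+05·0.001/46.8 = 2.137.
Step 5 — 3dB bandwidth: Δω = ω₀/Q = 4.68e+04 rad/s; BW = Δω/(2π) = 7448 Hz.

(a) f₀ = 1.592e+04 Hz  (b) Q = 2.137  (c) BW = 7448 Hz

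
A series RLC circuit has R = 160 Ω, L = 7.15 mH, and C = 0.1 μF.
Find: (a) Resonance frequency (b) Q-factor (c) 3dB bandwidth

Step 1 — Resonance: ω₀ = 1/√(LC) = 1/√(0.00715·1e-07) = 3.74e+04 rad/s.
Step 2 — f₀ = ω₀/(2π) = 5952 Hz.
Step 3 — Series Q: Q = ω₀L/R = 3.74e+04·0.00715/160 = 1.671.
Step 4 — Bandwidth: Δω = ω₀/Q = 2.238e+04 rad/s; BW = Δω/(2π) = 3562 Hz.

(a) f₀ = 5952 Hz  (b) Q = 1.671  (c) BW = 3562 Hz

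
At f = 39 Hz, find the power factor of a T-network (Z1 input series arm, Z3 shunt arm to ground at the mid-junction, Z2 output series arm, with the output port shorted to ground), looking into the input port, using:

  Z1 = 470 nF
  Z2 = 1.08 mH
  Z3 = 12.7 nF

Step 1 — Angular frequency: ω = 2π·f = 2π·39 = 245 rad/s.
Step 2 — Component impedances:
  Z1: Z = 1/(jωC) = -j/(ω·C) = 0 - j8683 Ω
  Z2: Z = jωL = j·245·0.00108 = 0 + j0.2646 Ω
  Z3: Z = 1/(jωC) = -j/(ω·C) = 0 - j3.213e+05 Ω
Step 3 — With the output port shorted to ground, the output series arm Z2 runs from the junction to ground; the shunt arm Z3 also runs from the junction to ground. They appear in parallel: Z3 || Z2 = 0 + j0.2646 Ω.
Step 4 — Series with input arm Z1: Z_in = Z1 + (Z3 || Z2) = 0 - j8682 Ω = 8682∠-90.0° Ω.
Step 5 — Power factor: PF = cos(φ) = Re(Z)/|Z| = 0/8682 = 0.
Step 6 — Type: Im(Z) = -8682 ⇒ leading (phase φ = -90.0°).

PF = 0 (leading, φ = -90.0°)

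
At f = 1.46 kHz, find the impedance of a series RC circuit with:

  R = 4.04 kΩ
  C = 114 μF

Step 1 — Angular frequency: ω = 2π·f = 2π·1460 = 9173 rad/s.
Step 2 — Component impedances:
  R: Z = R = 4040 Ω
  C: Z = 1/(jωC) = -j/(ω·C) = 0 - j0.9562 Ω
Step 3 — Series combination: Z_total = R + C = 4040 - j0.9562 Ω = 4040∠-0.0° Ω.

Z = 4040 - j0.9562 Ω = 4040∠-0.0° Ω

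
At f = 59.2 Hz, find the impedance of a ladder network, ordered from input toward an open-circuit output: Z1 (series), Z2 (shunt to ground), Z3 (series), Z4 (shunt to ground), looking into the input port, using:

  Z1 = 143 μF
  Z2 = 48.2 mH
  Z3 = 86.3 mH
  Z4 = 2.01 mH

Step 1 — Angular frequency: ω = 2π·f = 2π·59.2 = 372 rad/s.
Step 2 — Component impedances:
  Z1: Z = 1/(jωC) = -j/(ω·C) = 0 - j18.8 Ω
  Z2: Z = jωL = j·372·0.0482 = 0 + j17.93 Ω
  Z3: Z = jωL = j·372·0.0863 = 0 + j32.1 Ω
  Z4: Z = jωL = j·372·0.00201 = 0 + j0.7476 Ω
Step 3 — Ladder network (open output): work backward from the far end, alternating series and parallel combinations. Z_in = 0 - j7.202 Ω = 7.202∠-90.0° Ω.

Z = 0 - j7.202 Ω = 7.202∠-90.0° Ω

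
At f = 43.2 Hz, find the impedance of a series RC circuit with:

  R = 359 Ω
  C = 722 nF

Step 1 — Angular frequency: ω = 2π·f = 2π·43.2 = 271.4 rad/s.
Step 2 — Component impedances:
  R: Z = R = 359 Ω
  C: Z = 1/(jωC) = -j/(ω·C) = 0 - j5103 Ω
Step 3 — Series combination: Z_total = R + C = 359 - j5103 Ω = 5115∠-86.0° Ω.

Z = 359 - j5103 Ω = 5115∠-86.0° Ω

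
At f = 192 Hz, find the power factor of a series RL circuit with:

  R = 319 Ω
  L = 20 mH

Step 1 — Angular frequency: ω = 2π·f = 2π·192 = 1206 rad/s.
Step 2 — Component impedances:
  R: Z = R = 319 Ω
  L: Z = jωL = j·1206·0.02 = 0 + j24.13 Ω
Step 3 — Series combination: Z_total = R + L = 319 + j24.13 Ω = 319.9∠4.3° Ω.
Step 4 — Power factor: PF = cos(φ) = Re(Z)/|Z| = 319/319.9 = 0.9972.
Step 5 — Type: Im(Z) = 24.13 ⇒ lagging (phase φ = 4.3°).

PF = 0.9972 (lagging, φ = 4.3°)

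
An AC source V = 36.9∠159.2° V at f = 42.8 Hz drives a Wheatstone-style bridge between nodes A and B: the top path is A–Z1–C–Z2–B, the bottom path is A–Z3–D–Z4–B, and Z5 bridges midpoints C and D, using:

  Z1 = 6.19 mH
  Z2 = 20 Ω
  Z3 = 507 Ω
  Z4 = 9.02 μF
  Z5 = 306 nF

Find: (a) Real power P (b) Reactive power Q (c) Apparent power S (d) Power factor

Step 1 — Angular frequency: ω = 2π·f = 2π·42.8 = 268.9 rad/s.
Step 2 — Component impedances:
  Z1: Z = jωL = j·268.9·0.00619 = 0 + j1.665 Ω
  Z2: Z = R = 20 Ω
  Z3: Z = R = 507 Ω
  Z4: Z = 1/(jωC) = -j/(ω·C) = 0 - j412.3 Ω
  Z5: Z = 1/(jωC) = -j/(ω·C) = 0 - j1.215e+04 Ω
Step 3 — Bridge requires nodal analysis (the Z5 bridge couples midpoints C and D, so the two paths cannot be reduced to a simple series/parallel combination). Setting node B to ground and injecting 1 A at node A, the 3-node admittance system at A, C, D solves to V_A = Z_AB = 19.61 + j1.216 Ω = 19.65∠3.5° Ω.
Step 4 — Source phasor: V = 36.9∠159.2° V = -34.5 + j13.1 V.
Step 5 — Current: I = V / Z = -1.711 + j0.7744 A = 1.878∠155.7° A.
Step 6 — Complex power: S = V·I* = 69.18 + j4.291 VA.
Step 7 — Real power: P = Re(S) = 69.18 W.
Step 8 — Reactive power: Q = Im(S) = 4.291 VAR.
Step 9 — Apparent power: |S| = 69.31 VA.
Step 10 — Power factor: PF = P/|S| = 0.9981 (lagging).

(a) P = 69.18 W  (b) Q = 4.291 VAR  (c) S = 69.31 VA  (d) PF = 0.9981 (lagging)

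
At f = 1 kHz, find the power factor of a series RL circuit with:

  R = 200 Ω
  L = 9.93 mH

Step 1 — Angular frequency: ω = 2π·f = 2π·1000 = 6283 rad/s.
Step 2 — Component impedances:
  R: Z = R = 200 Ω
  L: Z = jωL = j·6283·0.00993 = 0 + j62.39 Ω
Step 3 — Series combination: Z_total = R + L = 200 + j62.39 Ω = 209.5∠17.3° Ω.
Step 4 — Power factor: PF = cos(φ) = Re(Z)/|Z| = 200/209.51 = 0.9546.
Step 5 — Type: Im(Z) = 62.39 ⇒ lagging (phase φ = 17.3°).

PF = 0.9546 (lagging, φ = 17.3°)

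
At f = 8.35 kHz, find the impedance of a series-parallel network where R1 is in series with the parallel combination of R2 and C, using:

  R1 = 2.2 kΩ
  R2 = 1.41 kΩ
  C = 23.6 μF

Step 1 — Angular frequency: ω = 2π·f = 2π·8350 = 5.246e+04 rad/s.
Step 2 — Component impedances:
  R1: Z = R = 2200 Ω
  R2: Z = R = 1410 Ω
  C: Z = 1/(jωC) = -j/(ω·C) = 0 - j0.8076 Ω
Step 3 — Parallel branch: R2 || C = 1/(1/R2 + 1/C) = 0.0004626 - j0.8076 Ω.
Step 4 — Series with R1: Z_total = R1 + (R2 || C) = 2200 - j0.8076 Ω = 2200∠-0.0° Ω.

Z = 2200 - j0.8076 Ω = 2200∠-0.0° Ω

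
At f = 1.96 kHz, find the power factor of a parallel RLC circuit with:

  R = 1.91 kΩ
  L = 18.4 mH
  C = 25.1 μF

Step 1 — Angular frequency: ω = 2π·f = 2π·1960 = 1.232e+04 rad/s.
Step 2 — Component impedances:
  R: Z = R = 1910 Ω
  L: Z = jωL = j·1.232e+04·0.0184 = 0 + j226.6 Ω
  C: Z = 1/(jωC) = -j/(ω·C) = 0 - j3.235 Ω
Step 3 — Parallel combination: 1/Z_total = 1/R + 1/L + 1/C; Z_total = 0.005639 - j3.282 Ω = 3.282∠-89.9° Ω.
Step 4 — Power factor: PF = cos(φ) = Re(Z)/|Z| = 0.005639/3.282 = 0.001718.
Step 5 — Type: Im(Z) = -3.282 ⇒ leading (phase φ = -89.9°).

PF = 0.001718 (leading, φ = -89.9°)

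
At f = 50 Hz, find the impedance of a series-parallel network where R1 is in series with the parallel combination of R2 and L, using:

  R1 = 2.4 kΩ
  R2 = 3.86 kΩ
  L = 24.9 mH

Step 1 — Angular frequency: ω = 2π·f = 2π·50 = 314.2 rad/s.
Step 2 — Component impedances:
  R1: Z = R = 2400 Ω
  R2: Z = R = 3860 Ω
  L: Z = jωL = j·314.2·0.0249 = 0 + j7.823 Ω
Step 3 — Parallel branch: R2 || L = 1/(1/R2 + 1/L) = 0.01585 + j7.823 Ω.
Step 4 — Series with R1: Z_total = R1 + (R2 || L) = 2400 + j7.823 Ω = 2400∠0.2° Ω.

Z = 2400 + j7.823 Ω = 2400∠0.2° Ω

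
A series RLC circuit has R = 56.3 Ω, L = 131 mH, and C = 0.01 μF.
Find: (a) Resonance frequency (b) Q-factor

Step 1 — Resonance condition Im(Z)=0 gives ω₀ = 1/√(LC).
Step 2 — ω₀ = 1/√(0.131·1e-08) = 2.763e+04 rad/s.
Step 3 — f₀ = ω₀/(2π) = 4397 Hz.
Step 4 — Series Q: Q = ω₀L/R = 2.763e+04·0.131/56.3 = 64.29.

(a) f₀ = 4397 Hz  (b) Q = 64.29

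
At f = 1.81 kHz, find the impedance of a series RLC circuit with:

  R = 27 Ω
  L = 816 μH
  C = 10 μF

Step 1 — Angular frequency: ω = 2π·f = 2π·1810 = 1.137e+04 rad/s.
Step 2 — Component impedances:
  R: Z = R = 27 Ω
  L: Z = jωL = j·1.137e+04·0.000816 = 0 + j9.28 Ω
  C: Z = 1/(jωC) = -j/(ω·C) = 0 - j8.793 Ω
Step 3 — Series combination: Z_total = R + L + C = 27 + j0.4869 Ω = 27∠1.0° Ω.

Z = 27 + j0.4869 Ω = 27∠1.0° Ω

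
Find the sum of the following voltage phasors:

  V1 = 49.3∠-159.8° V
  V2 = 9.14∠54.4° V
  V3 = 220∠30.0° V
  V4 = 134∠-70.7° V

Step 1 — Convert each phasor to rectangular form:
  V1 = 49.3·(cos(-159.8°) + j·sin(-159.8°)) = -46.27 - j17.02 V
  V2 = 9.14·(cos(54.4°) + j·sin(54.4°)) = 5.321 + j7.432 V
  V3 = 220·(cos(30.0°) + j·sin(30.0°)) = 190.5 + j110 V
  V4 = 134·(cos(-70.7°) + j·sin(-70.7°)) = 44.29 - j126.5 V
Step 2 — Sum components: V_total = 193.9 - j26.06 V.
Step 3 — Convert to polar: |V_total| = 195.6 V, ∠V_total = -7.7°.

V_total = 195.6∠-7.7° V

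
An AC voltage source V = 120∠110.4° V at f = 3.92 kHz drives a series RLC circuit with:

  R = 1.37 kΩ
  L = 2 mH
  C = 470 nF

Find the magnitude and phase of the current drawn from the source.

Step 1 — Angular frequency: ω = 2π·f = 2π·3920 = 2.463e+04 rad/s.
Step 2 — Component impedances:
  R: Z = R = 1370 Ω
  L: Z = jωL = j·2.463e+04·0.002 = 0 + j49.26 Ω
  C: Z = 1/(jωC) = -j/(ω·C) = 0 - j86.38 Ω
Step 3 — Series combination: Z_total = R + L + C = 1370 - j37.12 Ω = 1371∠-1.6° Ω.
Step 4 — Source phasor: V = 120∠110.4° V = -41.83 + j112.5 V.
Step 5 — Ohm's law: I = V / Z_total = (-41.83 + j112.5) / (1370 - j37.12) = -0.03273 + j0.08121 A.
Step 6 — Convert to polar: |I| = 0.08756 A, ∠I = 112.0°.

I = 0.08756∠112.0° A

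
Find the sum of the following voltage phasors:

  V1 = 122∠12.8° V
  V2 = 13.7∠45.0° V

Step 1 — Convert each phasor to rectangular form:
  V1 = 122·(cos(12.8°) + j·sin(12.8°)) = 119 + j27.03 V
  V2 = 13.7·(cos(45.0°) + j·sin(45.0°)) = 9.687 + j9.687 V
Step 2 — Sum components: V_total = 128.7 + j36.72 V.
Step 3 — Convert to polar: |V_total| = 133.8 V, ∠V_total = 15.9°.

V_total = 133.8∠15.9° V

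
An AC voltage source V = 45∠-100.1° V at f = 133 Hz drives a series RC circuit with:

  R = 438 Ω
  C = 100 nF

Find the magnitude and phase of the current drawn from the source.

Step 1 — Angular frequency: ω = 2π·f = 2π·133 = 835.7 rad/s.
Step 2 — Component impedances:
  R: Z = R = 438 Ω
  C: Z = 1/(jωC) = -j/(ω·C) = 0 - j1.197e+04 Ω
Step 3 — Series combination: Z_total = R + C = 438 - j1.197e+04 Ω = 1.197e+04∠-87.9° Ω.
Step 4 — Source phasor: V = 45∠-100.1° V = -7.892 - j44.3 V.
Step 5 — Ohm's law: I = V / Z_total = (-7.892 - j44.3) / (438 - j1.197e+04) = 0.003673 - j0.0007939 A.
Step 6 — Convert to polar: |I| = 0.003758 A, ∠I = -12.2°.

I = 0.003758∠-12.2° A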